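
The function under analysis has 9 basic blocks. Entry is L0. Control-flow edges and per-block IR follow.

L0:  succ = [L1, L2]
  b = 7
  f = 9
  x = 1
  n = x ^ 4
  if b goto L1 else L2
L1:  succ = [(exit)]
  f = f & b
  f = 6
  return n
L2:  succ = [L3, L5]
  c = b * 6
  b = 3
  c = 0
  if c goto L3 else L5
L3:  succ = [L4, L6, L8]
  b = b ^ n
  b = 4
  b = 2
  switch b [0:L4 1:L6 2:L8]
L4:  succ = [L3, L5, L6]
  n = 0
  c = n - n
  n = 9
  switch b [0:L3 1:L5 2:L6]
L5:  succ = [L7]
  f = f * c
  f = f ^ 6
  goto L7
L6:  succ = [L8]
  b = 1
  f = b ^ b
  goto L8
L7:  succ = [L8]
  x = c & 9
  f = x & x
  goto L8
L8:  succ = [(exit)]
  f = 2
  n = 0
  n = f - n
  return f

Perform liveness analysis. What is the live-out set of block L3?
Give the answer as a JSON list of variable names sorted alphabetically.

Answer: ["b", "f"]

Analysis:
Per-block:
  L0: def={b,f,n,x} ue=∅
  L1: def={f} ue={b,f,n}
  L2: def={b,c} ue={b}
  L3: def={b} ue={b,n}
  L4: def={c,n} ue={b}
  L5: def={f} ue={c,f}
  L6: def={b,f} ue=∅
  L7: def={f,x} ue={c}
  L8: def={f,n} ue=∅

Live sets:
  live L0: ∅→{b,f,n}
  live L1: {b,f,n}→∅
  live L2: {b,f,n}→{b,c,f,n}
  live L3: {b,f,n}→{b,f}
  live L4: {b,f}→{b,c,f,n}
  live L5: {c,f}→{c}
  live L6: ∅→∅
  live L7: {c}→∅
  live L8: ∅→∅

live-out(L3) = ["b", "f"]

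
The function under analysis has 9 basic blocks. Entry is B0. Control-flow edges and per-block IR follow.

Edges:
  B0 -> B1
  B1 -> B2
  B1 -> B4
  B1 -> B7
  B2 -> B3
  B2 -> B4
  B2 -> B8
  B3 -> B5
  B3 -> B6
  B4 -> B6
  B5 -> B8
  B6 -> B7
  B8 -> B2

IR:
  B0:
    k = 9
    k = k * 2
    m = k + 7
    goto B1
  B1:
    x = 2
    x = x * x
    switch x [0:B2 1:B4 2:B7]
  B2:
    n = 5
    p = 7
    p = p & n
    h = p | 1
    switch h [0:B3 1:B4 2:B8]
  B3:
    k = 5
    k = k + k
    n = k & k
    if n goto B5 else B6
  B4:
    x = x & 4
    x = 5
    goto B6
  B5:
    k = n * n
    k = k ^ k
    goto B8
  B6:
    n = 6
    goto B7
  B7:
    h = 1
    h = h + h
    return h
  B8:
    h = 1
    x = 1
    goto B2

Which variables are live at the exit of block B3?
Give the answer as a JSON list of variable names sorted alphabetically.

Block summaries:
  B0: {k,m} / ∅
  B1: {x} / ∅
  B2: {h,n,p} / ∅
  B3: {k,n} / ∅
  B4: {x} / {x}
  B5: {k} / {n}
  B6: {n} / ∅
  B7: {h} / ∅
  B8: {h,x} / ∅

Live sets:
  live B0: ∅→∅
  live B1: ∅→{x}
  live B2: {x}→{x}
  live B3: ∅→{n}
  live B4: {x}→∅
  live B5: {n}→∅
  live B6: ∅→∅
  live B7: ∅→∅
  live B8: ∅→{x}

live-out(B3) = ["n"]

Answer: ["n"]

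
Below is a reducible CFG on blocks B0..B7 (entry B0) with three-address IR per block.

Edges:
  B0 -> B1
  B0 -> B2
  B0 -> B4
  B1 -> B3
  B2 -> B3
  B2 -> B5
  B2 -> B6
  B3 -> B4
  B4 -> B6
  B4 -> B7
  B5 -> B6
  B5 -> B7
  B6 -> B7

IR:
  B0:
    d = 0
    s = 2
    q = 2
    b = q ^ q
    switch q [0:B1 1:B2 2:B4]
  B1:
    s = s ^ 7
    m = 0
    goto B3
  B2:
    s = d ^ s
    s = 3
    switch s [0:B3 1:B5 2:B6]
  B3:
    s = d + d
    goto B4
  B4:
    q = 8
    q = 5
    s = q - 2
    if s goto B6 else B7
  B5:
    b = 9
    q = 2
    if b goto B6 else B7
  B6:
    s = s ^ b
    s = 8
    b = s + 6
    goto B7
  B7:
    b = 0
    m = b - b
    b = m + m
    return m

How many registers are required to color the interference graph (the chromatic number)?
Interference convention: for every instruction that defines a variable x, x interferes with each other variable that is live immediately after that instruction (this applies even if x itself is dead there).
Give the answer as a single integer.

Answer: 4

Analysis:
Per-block:
  B0: {b,d,q,s} / ∅
  B1: {m,s} / {s}
  B2: {s} / {d,s}
  B3: {s} / {d}
  B4: {q,s} / ∅
  B5: {b,q} / ∅
  B6: {b,s} / {b,s}
  B7: {b,m} / ∅

Liveness:
  B0: in=∅ out={b,d,s}
  B1: in={b,d,s} out={b,d}
  B2: in={b,d,s} out={b,d,s}
  B3: in={b,d} out={b}
  B4: in={b} out={b,s}
  B5: in={s} out={b,s}
  B6: in={b,s} out=∅
  B7: in=∅ out=∅

Interference:
  b — {d,m,q,s}
  d — {b,m,q,s}
  m — {b,d}
  q — {b,d,s}
  s — {b,d,q}

Registers:
  {b,d,q,s} pairwise interfere (4-clique) ⇒ χ ≥ 4
  assign b→R0 d→R1 m→R2 q→R2 s→R3 — no edge inside a register ⇒ χ ≤ 4
  χ = 4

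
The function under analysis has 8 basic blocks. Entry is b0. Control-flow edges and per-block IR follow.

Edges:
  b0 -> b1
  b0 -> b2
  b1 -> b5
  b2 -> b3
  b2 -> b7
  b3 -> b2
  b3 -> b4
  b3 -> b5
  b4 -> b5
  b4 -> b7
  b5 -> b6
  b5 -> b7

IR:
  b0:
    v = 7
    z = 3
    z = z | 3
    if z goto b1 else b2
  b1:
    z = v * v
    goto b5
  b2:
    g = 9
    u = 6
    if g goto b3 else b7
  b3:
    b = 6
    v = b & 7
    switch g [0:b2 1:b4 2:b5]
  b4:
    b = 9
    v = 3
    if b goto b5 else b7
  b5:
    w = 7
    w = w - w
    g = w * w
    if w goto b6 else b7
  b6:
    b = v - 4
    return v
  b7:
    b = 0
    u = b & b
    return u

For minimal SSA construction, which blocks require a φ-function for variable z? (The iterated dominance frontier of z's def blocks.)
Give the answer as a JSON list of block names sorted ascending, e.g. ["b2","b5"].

Answer: ["b5", "b7"]

Working:
idom tree: b1←b0 b2←b0 b3←b2 b4←b3 b5←b0 b6←b5 b7←b0
Join-block Dom:
  b2: preds {b0,b3}: {b0} ∩ {b0,b2,b3} = {b0}; idom=b0
  b5: preds {b1,b3,b4}: {b0,b1} ∩ {b0,b2,b3} ∩ {b0,b2,b3,b4} = {b0}; idom=b0
  b7: preds {b2,b4,b5}: {b0,b2} ∩ {b0,b2,b3,b4} ∩ {b0,b5} = {b0}; idom=b0

DF derivation:
  join b2 pred b0: · stop@b0
  join b2 pred b3: b3→b2 stop@b0
  join b5 pred b1: b1 stop@b0
  join b5 pred b3: b3→b2 stop@b0
  join b5 pred b4: b4→b3→b2 stop@b0
  join b7 pred b2: b2 stop@b0
  join b7 pred b4: b4→b3→b2 stop@b0
  join b7 pred b5: b5 stop@b0
  b0 → ∅
  b1 → {b5}
  b2 → {b2,b5,b7}
  b3 → {b2,b5,b7}
  b4 → {b5,b7}
  b5 → {b7}
  b6 → ∅
  b7 → ∅

φ for z: defs {b0,b1}
  DF⁺ = {b5,b7}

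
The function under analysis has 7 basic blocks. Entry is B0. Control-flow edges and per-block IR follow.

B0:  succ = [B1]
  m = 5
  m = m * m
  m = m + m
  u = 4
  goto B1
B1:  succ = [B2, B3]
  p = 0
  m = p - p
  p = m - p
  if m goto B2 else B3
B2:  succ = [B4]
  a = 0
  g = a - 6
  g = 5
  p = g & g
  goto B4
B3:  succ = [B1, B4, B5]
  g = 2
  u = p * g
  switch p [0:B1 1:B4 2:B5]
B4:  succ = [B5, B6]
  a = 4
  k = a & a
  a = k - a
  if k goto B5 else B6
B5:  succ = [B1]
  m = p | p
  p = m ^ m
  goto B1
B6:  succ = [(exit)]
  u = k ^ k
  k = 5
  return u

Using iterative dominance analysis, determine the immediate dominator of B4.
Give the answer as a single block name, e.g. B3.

Answer: B1

Analysis:
idom tree: B1←B0 B2←B1 B3←B1 B4←B1 B5←B1 B6←B4
Join-block Dom:
  B1: preds {B0,B3,B5}: {B0} ∩ {B0,B1,B3} ∩ {B0,B1,B5} = {B0}; idom=B0
  B4: preds {B2,B3}: {B0,B1,B2} ∩ {B0,B1,B3} = {B0,B1}; idom=B1
  B5: preds {B3,B4}: {B0,B1,B3} ∩ {B0,B1,B4} = {B0,B1}; idom=B1

idom(B4) = B1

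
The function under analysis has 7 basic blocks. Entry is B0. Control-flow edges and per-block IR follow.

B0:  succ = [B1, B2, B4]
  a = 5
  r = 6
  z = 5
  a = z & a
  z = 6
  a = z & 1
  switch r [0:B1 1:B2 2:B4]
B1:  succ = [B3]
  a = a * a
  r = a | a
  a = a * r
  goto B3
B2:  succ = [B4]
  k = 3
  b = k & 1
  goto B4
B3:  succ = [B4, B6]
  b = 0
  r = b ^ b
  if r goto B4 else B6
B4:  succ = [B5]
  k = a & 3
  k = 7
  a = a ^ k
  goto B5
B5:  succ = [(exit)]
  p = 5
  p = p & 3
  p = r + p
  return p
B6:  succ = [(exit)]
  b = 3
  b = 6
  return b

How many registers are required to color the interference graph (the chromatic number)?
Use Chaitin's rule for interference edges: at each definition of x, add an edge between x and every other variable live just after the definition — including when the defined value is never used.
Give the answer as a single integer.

def/use:
  B0: {a,r,z} / ∅
  B1: {a,r} / {a}
  B2: {b,k} / ∅
  B3: {b,r} / ∅
  B4: {a,k} / {a}
  B5: {p} / {r}
  B6: {b} / ∅

Liveness:
  B0 li=∅ lo={a,r}
  B1 li={a} lo={a}
  B2 li={a,r} lo={a,r}
  B3 li={a} lo={a,r}
  B4 li={a,r} lo={r}
  B5 li={r} lo=∅
  B6 li=∅ lo=∅

Interference:
  a — {b,k,r,z}
  b — {a,r}
  k — {a,r}
  p — {r}
  r — {a,b,k,p,z}
  z — {a,r}

Chromatic number:
  clique {a,b,r} ⇒ need ≥ 3
  3-colouring: R0={r}  R1={a,p}  R2={b,k,z}
  χ = 3

Answer: 3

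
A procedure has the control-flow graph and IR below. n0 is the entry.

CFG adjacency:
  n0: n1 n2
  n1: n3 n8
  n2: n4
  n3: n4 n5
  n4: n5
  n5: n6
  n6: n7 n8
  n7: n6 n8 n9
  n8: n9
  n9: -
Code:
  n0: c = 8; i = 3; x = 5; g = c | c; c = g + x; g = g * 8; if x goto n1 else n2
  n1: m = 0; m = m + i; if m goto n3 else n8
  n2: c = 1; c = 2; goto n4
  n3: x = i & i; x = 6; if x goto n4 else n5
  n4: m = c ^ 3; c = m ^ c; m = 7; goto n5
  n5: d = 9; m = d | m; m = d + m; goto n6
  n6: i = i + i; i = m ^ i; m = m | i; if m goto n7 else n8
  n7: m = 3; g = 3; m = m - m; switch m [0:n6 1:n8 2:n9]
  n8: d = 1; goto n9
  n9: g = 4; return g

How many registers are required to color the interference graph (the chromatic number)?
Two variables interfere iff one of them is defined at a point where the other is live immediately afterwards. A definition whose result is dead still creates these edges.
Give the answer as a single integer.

def/use:
  n0: def={c,g,i,x} ue=∅
  n1: def={m} ue={i}
  n2: def={c} ue=∅
  n3: def={x} ue={i}
  n4: def={c,m} ue={c}
  n5: def={d,m} ue={m}
  n6: def={i,m} ue={i,m}
  n7: def={g,m} ue=∅
  n8: def={d} ue=∅
  n9: def={g} ue=∅

Live sets:
  n0: in=∅ out={c,i}
  n1: in={c,i} out={c,i,m}
  n2: in={i} out={c,i}
  n3: in={c,i,m} out={c,i,m}
  n4: in={c,i} out={i,m}
  n5: in={i,m} out={i,m}
  n6: in={i,m} out={i}
  n7: in={i} out={i,m}
  n8: in=∅ out=∅
  n9: in=∅ out=∅

Interference:
  c↔{g,i,m,x}
  d↔{i,m}
  g↔{c,i,m,x}
  i↔{c,d,g,m,x}
  m↔{c,d,g,i,x}
  x↔{c,g,i,m}

Colouring:
  lower bound: {c,g,i,m,x} mutually conflict ⇒ χ ≥ 5
  5-colouring: c0={i}  c1={m}  c2={c,d}  c3={g}  c4={x}
  χ = 5

Answer: 5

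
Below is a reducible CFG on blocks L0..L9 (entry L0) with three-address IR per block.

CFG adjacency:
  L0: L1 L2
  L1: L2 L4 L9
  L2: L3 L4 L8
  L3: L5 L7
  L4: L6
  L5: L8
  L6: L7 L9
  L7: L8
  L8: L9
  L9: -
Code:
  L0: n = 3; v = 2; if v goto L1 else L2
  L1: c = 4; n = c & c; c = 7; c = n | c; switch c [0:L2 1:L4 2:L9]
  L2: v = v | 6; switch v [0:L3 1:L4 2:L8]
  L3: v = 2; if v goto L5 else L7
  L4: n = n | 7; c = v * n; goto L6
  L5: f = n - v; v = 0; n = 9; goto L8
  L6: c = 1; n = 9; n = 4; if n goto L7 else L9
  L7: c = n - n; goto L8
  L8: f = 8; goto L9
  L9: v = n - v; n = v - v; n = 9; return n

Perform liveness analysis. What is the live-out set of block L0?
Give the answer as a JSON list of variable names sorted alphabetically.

def/use:
  L0: def={n,v} ue=∅
  L1: def={c,n} ue=∅
  L2: def={v} ue={v}
  L3: def={v} ue=∅
  L4: def={c,n} ue={n,v}
  L5: def={f,n,v} ue={n,v}
  L6: def={c,n} ue=∅
  L7: def={c} ue={n}
  L8: def={f} ue=∅
  L9: def={n,v} ue={n,v}

Live sets:
  live L0: ∅→{n,v}
  live L1: {v}→{n,v}
  live L2: {n,v}→{n,v}
  live L3: {n}→{n,v}
  live L4: {n,v}→{v}
  live L5: {n,v}→{n,v}
  live L6: {v}→{n,v}
  live L7: {n,v}→{n,v}
  live L8: {n,v}→{n,v}
  live L9: {n,v}→∅

live-out(L0) = ["n", "v"]

Answer: ["n", "v"]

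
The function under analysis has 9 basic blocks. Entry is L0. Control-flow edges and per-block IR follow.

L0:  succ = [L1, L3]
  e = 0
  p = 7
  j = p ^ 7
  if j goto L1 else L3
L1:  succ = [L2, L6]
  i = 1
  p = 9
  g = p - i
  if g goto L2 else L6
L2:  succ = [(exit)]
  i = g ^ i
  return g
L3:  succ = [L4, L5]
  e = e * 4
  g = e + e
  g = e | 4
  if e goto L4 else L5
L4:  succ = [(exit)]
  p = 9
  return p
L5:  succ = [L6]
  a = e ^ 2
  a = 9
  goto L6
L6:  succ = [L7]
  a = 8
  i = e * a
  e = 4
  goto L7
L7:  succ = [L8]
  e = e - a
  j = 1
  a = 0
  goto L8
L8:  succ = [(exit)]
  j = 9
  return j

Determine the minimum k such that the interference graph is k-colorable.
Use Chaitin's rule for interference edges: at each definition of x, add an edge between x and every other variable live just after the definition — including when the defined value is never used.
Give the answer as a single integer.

def/use:
  L0: {e,j,p} / ∅
  L1: {g,i,p} / ∅
  L2: {i} / {g,i}
  L3: {e,g} / {e}
  L4: {p} / ∅
  L5: {a} / {e}
  L6: {a,e,i} / {e}
  L7: {a,e,j} / {a,e}
  L8: {j} / ∅

Backward fixpoint:
  L0: in=∅ out={e}
  L1: in={e} out={e,g,i}
  L2: in={g,i} out=∅
  L3: in={e} out={e}
  L4: in=∅ out=∅
  L5: in={e} out={e}
  L6: in={e} out={a,e}
  L7: in={a,e} out=∅
  L8: in=∅ out=∅

Conflict graph:
  a — {e,i}
  e — {a,g,i,j,p}
  g — {e,i}
  i — {a,e,g,p}
  j — {e}
  p — {e,i}

Registers:
  lower bound: {a,e,i} mutually conflict ⇒ χ ≥ 3
  3-colouring: c0={e}  c1={i,j}  c2={a,g,p}
  χ = 3

Answer: 3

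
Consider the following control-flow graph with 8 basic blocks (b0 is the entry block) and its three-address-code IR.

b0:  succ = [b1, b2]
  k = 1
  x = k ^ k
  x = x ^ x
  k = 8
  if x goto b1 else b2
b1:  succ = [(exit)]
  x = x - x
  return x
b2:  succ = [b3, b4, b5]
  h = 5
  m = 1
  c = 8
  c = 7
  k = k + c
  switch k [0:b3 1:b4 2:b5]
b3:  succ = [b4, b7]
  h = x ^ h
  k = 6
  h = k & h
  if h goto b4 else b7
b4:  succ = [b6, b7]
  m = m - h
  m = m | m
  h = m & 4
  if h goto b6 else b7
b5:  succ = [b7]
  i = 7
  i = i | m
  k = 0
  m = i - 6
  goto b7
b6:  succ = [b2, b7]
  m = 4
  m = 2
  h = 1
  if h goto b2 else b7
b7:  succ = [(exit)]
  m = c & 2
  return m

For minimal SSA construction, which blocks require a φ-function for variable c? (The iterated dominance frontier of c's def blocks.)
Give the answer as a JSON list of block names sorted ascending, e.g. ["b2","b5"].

Answer: ["b2"]

Derivation:
idom tree: b1←b0 b2←b0 b3←b2 b4←b2 b5←b2 b6←b4 b7←b2
Join-block Dom:
  b2: preds {b0,b6}: {b0} ∩ {b0,b2,b4,b6} = {b0}; idom=b0
  b4: preds {b2,b3}: {b0,b2} ∩ {b0,b2,b3} = {b0,b2}; idom=b2
  b7: preds {b3,b4,b5,b6}: {b0,b2,b3} ∩ {b0,b2,b4} ∩ {b0,b2,b5} ∩ {b0,b2,b4,b6} = {b0,b2}; idom=b2

DF walk-up:
  b2←b0: walk · to b0
  b2←b6: walk b6→b4→b2 to b0
  b4←b2: walk · to b2
  b4←b3: walk b3 to b2
  b7←b3: walk b3 to b2
  b7←b4: walk b4 to b2
  b7←b5: walk b5 to b2
  b7←b6: walk b6→b4 to b2
  b0: DF=∅
  b1: DF=∅
  b2: DF={b2}
  b3: DF={b4,b7}
  b4: DF={b2,b7}
  b5: DF={b7}
  b6: DF={b2,b7}
  b7: DF=∅

φ for c: defs {b2}
  DF⁺ = {b2}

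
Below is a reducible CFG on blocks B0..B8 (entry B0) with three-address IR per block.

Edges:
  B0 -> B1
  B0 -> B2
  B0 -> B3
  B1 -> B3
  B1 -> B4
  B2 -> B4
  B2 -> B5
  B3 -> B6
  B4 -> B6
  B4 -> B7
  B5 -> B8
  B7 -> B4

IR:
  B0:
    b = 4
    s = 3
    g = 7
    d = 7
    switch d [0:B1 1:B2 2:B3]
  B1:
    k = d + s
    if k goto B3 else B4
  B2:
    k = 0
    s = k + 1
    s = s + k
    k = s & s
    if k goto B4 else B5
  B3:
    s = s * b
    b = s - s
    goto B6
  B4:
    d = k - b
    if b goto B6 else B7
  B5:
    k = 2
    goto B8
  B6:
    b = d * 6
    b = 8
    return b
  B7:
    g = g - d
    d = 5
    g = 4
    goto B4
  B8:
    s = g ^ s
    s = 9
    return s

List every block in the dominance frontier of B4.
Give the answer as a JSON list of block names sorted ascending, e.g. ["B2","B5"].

Answer: ["B4", "B6"]

Derivation:
idom tree: B1←B0 B2←B0 B3←B0 B4←B0 B5←B2 B6←B0 B7←B4 B8←B5
Dom at joins:
  B3: preds {B0,B1}: {B0} ∩ {B0,B1} = {B0}; idom=B0
  B4: preds {B1,B2,B7}: {B0,B1} ∩ {B0,B2} ∩ {B0,B4,B7} = {B0}; idom=B0
  B6: preds {B3,B4}: {B0,B3} ∩ {B0,B4} = {B0}; idom=B0

DF walk-up:
  B3←B0: walk · to B0
  B3←B1: walk B1 to B0
  B4←B1: walk B1 to B0
  B4←B2: walk B2 to B0
  B4←B7: walk B7→B4 to B0
  B6←B3: walk B3 to B0
  B6←B4: walk B4 to B0
  B0: DF=∅
  B1: DF={B3,B4}
  B2: DF={B4}
  B3: DF={B6}
  B4: DF={B4,B6}
  B5: DF=∅
  B6: DF=∅
  B7: DF={B4}
  B8: DF=∅

DF(B4) = ["B4", "B6"]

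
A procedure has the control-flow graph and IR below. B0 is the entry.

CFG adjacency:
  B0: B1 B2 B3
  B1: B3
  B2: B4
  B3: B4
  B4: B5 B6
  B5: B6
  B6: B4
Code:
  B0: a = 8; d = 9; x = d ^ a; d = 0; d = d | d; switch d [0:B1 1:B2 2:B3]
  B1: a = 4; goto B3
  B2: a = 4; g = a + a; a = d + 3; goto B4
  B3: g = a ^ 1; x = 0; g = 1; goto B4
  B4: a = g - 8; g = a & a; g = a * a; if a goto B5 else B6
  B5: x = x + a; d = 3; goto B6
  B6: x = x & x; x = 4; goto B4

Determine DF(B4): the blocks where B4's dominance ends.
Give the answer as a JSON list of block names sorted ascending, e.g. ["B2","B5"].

Answer: ["B4"]

Analysis:
idom tree: B1←B0 B2←B0 B3←B0 B4←B0 B5←B4 B6←B4
Join-block Dom:
  B3: preds {B0,B1}: {B0} ∩ {B0,B1} = {B0}; idom=B0
  B4: preds {B2,B3,B6}: {B0,B2} ∩ {B0,B3} ∩ {B0,B4,B6} = {B0}; idom=B0
  B6: preds {B4,B5}: {B0,B4} ∩ {B0,B4,B5} = {B0,B4}; idom=B4

DF walk-up:
  B3←B0: walk · to B0
  B3←B1: walk B1 to B0
  B4←B2: walk B2 to B0
  B4←B3: walk B3 to B0
  B4←B6: walk B6→B4 to B0
  B6←B4: walk · to B4
  B6←B5: walk B5 to B4
  B0: DF=∅
  B1: DF={B3}
  B2: DF={B4}
  B3: DF={B4}
  B4: DF={B4}
  B5: DF={B6}
  B6: DF={B4}

DF(B4) = ["B4"]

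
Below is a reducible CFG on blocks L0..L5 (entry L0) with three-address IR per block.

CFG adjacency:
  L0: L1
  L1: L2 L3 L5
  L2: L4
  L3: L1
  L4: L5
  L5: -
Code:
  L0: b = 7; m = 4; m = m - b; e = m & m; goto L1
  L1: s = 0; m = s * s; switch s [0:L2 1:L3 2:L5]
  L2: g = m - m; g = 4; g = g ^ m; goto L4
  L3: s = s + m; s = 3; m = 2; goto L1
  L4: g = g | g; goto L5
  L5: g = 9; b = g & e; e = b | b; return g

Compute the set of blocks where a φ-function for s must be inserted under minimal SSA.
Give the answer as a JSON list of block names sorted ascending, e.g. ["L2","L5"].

idom tree: L1←L0 L2←L1 L3←L1 L4←L2 L5←L1
Join-block Dom:
  L1: preds {L0,L3}: {L0} ∩ {L0,L1,L3} = {L0}; idom=L0
  L5: preds {L1,L4}: {L0,L1} ∩ {L0,L1,L2,L4} = {L0,L1}; idom=L1

DF derivation:
  L1←L0: walk · to L0
  L1←L3: walk L3→L1 to L0
  L5←L1: walk · to L1
  L5←L4: walk L4→L2 to L1
  L0 → ∅
  L1 → {L1}
  L2 → {L5}
  L3 → {L1}
  L4 → {L5}
  L5 → ∅

φ for s: defs {L1,L3}
  DF⁺ = {L1}

Answer: ["L1"]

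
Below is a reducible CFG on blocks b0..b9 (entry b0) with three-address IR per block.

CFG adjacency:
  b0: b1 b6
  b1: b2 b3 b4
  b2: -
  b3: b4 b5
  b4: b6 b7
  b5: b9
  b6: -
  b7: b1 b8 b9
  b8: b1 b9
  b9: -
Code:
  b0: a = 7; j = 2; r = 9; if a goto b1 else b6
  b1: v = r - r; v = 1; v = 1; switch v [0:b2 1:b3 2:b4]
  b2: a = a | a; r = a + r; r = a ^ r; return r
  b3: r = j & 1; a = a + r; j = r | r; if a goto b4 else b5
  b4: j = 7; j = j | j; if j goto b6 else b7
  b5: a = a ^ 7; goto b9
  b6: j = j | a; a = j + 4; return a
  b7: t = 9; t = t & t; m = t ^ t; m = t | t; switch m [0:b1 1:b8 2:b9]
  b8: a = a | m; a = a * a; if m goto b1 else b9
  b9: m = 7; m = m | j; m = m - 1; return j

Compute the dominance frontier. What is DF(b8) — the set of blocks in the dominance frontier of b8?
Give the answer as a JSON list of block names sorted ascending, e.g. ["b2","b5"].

Answer: ["b1", "b9"]

Derivation:
idom tree: b1←b0 b2←b1 b3←b1 b4←b1 b5←b3 b6←b0 b7←b4 b8←b7 b9←b1
Dom at joins:
  b1: preds {b0,b7,b8}: {b0} ∩ {b0,b1,b4,b7} ∩ {b0,b1,b4,b7,b8} = {b0}; idom=b0
  b4: preds {b1,b3}: {b0,b1} ∩ {b0,b1,b3} = {b0,b1}; idom=b1
  b6: preds {b0,b4}: {b0} ∩ {b0,b1,b4} = {b0}; idom=b0
  b9: preds {b5,b7,b8}: {b0,b1,b3,b5} ∩ {b0,b1,b4,b7} ∩ {b0,b1,b4,b7,b8} = {b0,b1}; idom=b1

Frontier:
  b1←b0: walk · to b0
  b1←b7: walk b7→b4→b1 to b0
  b1←b8: walk b8→b7→b4→b1 to b0
  b4←b1: walk · to b1
  b4←b3: walk b3 to b1
  b6←b0: walk · to b0
  b6←b4: walk b4→b1 to b0
  b9←b5: walk b5→b3 to b1
  b9←b7: walk b7→b4 to b1
  b9←b8: walk b8→b7→b4 to b1
  b0 → ∅
  b1 → {b1,b6}
  b2 → ∅
  b3 → {b4,b9}
  b4 → {b1,b6,b9}
  b5 → {b9}
  b6 → ∅
  b7 → {b1,b9}
  b8 → {b1,b9}
  b9 → ∅

DF(b8) = ["b1", "b9"]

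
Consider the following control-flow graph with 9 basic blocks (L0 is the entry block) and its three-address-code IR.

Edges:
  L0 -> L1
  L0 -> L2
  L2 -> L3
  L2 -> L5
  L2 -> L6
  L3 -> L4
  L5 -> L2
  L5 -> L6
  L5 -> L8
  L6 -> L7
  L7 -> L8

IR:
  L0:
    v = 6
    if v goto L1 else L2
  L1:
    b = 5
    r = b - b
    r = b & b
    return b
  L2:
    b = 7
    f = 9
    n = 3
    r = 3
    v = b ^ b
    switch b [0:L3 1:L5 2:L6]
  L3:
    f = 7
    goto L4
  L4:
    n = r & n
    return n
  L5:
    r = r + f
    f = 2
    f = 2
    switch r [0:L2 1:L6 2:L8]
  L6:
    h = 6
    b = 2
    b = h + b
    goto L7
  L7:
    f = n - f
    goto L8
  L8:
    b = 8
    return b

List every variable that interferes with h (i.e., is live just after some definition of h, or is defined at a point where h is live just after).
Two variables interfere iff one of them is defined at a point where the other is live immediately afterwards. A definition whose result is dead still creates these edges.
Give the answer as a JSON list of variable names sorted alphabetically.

Block summaries:
  L0: def={v} ue=∅
  L1: def={b,r} ue=∅
  L2: def={b,f,n,r,v} ue=∅
  L3: def={f} ue=∅
  L4: def={n} ue={n,r}
  L5: def={f,r} ue={f,r}
  L6: def={b,h} ue=∅
  L7: def={f} ue={f,n}
  L8: def={b} ue=∅

Live sets:
  L0: in=∅ out=∅
  L1: in=∅ out=∅
  L2: in=∅ out={f,n,r}
  L3: in={n,r} out={n,r}
  L4: in={n,r} out=∅
  L5: in={f,n,r} out={f,n}
  L6: in={f,n} out={f,n}
  L7: in={f,n} out=∅
  L8: in=∅ out=∅

Interference:
  b — {f,h,n,r,v}
  f — {b,h,n,r,v}
  h — {b,f,n}
  n — {b,f,h,r,v}
  r — {b,f,n,v}
  v — {b,f,n,r}

N(h) = ["b", "f", "n"]

Answer: ["b", "f", "n"]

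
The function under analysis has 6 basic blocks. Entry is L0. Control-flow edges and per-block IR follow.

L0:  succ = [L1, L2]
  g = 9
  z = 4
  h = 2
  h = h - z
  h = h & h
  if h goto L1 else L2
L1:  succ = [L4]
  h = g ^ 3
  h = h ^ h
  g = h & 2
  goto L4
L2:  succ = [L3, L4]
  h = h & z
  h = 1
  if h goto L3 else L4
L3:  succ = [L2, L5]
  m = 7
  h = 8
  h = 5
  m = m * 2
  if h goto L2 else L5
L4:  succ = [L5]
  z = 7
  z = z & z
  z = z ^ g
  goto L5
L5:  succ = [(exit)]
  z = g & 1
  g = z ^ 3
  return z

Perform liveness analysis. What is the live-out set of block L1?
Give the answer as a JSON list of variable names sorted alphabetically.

def/use:
  L0: def={g,h,z} ue=∅
  L1: def={g,h} ue={g}
  L2: def={h} ue={h,z}
  L3: def={h,m} ue=∅
  L4: def={z} ue={g}
  L5: def={g,z} ue={g}

Liveness:
  L0: in=∅ out={g,h,z}
  L1: in={g} out={g}
  L2: in={g,h,z} out={g,z}
  L3: in={g,z} out={g,h,z}
  L4: in={g} out={g}
  L5: in={g} out=∅

live-out(L1) = ["g"]

Answer: ["g"]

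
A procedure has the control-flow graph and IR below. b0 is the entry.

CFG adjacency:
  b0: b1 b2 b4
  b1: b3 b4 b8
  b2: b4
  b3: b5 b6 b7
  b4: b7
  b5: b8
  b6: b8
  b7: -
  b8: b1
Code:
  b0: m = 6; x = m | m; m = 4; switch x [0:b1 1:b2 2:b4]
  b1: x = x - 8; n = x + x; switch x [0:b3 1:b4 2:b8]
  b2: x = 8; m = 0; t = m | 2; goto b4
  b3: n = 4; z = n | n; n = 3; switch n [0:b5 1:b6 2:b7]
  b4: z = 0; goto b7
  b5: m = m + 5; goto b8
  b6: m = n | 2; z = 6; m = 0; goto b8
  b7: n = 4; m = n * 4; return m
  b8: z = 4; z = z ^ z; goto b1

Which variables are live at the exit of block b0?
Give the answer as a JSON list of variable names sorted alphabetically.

Answer: ["m", "x"]

Working:
def/use:
  b0: {m,x} / ∅
  b1: {n,x} / {x}
  b2: {m,t,x} / ∅
  b3: {n,z} / ∅
  b4: {z} / ∅
  b5: {m} / {m}
  b6: {m,z} / {n}
  b7: {m,n} / ∅
  b8: {z} / ∅

Backward fixpoint:
  b0 li=∅ lo={m,x}
  b1 li={m,x} lo={m,x}
  b2 li=∅ lo=∅
  b3 li={m,x} lo={m,n,x}
  b4 li=∅ lo=∅
  b5 li={m,x} lo={m,x}
  b6 li={n,x} lo={m,x}
  b7 li=∅ lo=∅
  b8 li={m,x} lo={m,x}

live-out(b0) = ["m", "x"]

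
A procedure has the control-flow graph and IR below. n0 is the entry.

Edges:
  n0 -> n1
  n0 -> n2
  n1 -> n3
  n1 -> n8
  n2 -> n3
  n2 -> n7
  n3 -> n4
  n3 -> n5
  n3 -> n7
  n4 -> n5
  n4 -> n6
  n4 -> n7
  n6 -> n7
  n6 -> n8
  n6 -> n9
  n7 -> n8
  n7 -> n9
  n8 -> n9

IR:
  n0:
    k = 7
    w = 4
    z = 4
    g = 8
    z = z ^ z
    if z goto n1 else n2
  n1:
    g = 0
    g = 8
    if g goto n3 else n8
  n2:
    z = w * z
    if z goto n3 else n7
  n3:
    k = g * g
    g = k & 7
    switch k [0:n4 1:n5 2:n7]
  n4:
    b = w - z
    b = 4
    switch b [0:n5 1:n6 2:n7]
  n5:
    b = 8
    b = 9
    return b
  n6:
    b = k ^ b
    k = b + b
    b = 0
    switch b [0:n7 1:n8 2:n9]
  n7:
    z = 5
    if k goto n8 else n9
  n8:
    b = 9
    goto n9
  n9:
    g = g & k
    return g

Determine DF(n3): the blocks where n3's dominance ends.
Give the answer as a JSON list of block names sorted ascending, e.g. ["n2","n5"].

Answer: ["n7", "n8", "n9"]

Analysis:
idom tree: n1←n0 n2←n0 n3←n0 n4←n3 n5←n3 n6←n4 n7←n0 n8←n0 n9←n0
Dom∩ at merges:
  n3: preds {n1,n2}: {n0,n1} ∩ {n0,n2} = {n0}; idom=n0
  n5: preds {n3,n4}: {n0,n3} ∩ {n0,n3,n4} = {n0,n3}; idom=n3
  n7: preds {n2,n3,n4,n6}: {n0,n2} ∩ {n0,n3} ∩ {n0,n3,n4} ∩ {n0,n3,n4,n6} = {n0}; idom=n0
  n8: preds {n1,n6,n7}: {n0,n1} ∩ {n0,n3,n4,n6} ∩ {n0,n7} = {n0}; idom=n0
  n9: preds {n6,n7,n8}: {n0,n3,n4,n6} ∩ {n0,n7} ∩ {n0,n8} = {n0}; idom=n0

Frontier:
  n3←n1: walk n1 to n0
  n3←n2: walk n2 to n0
  n5←n3: walk · to n3
  n5←n4: walk n4 to n3
  n7←n2: walk n2 to n0
  n7←n3: walk n3 to n0
  n7←n4: walk n4→n3 to n0
  n7←n6: walk n6→n4→n3 to n0
  n8←n1: walk n1 to n0
  n8←n6: walk n6→n4→n3 to n0
  n8←n7: walk n7 to n0
  n9←n6: walk n6→n4→n3 to n0
  n9←n7: walk n7 to n0
  n9←n8: walk n8 to n0
  n0: DF=∅
  n1: DF={n3,n8}
  n2: DF={n3,n7}
  n3: DF={n7,n8,n9}
  n4: DF={n5,n7,n8,n9}
  n5: DF=∅
  n6: DF={n7,n8,n9}
  n7: DF={n8,n9}
  n8: DF={n9}
  n9: DF=∅

DF(n3) = ["n7", "n8", "n9"]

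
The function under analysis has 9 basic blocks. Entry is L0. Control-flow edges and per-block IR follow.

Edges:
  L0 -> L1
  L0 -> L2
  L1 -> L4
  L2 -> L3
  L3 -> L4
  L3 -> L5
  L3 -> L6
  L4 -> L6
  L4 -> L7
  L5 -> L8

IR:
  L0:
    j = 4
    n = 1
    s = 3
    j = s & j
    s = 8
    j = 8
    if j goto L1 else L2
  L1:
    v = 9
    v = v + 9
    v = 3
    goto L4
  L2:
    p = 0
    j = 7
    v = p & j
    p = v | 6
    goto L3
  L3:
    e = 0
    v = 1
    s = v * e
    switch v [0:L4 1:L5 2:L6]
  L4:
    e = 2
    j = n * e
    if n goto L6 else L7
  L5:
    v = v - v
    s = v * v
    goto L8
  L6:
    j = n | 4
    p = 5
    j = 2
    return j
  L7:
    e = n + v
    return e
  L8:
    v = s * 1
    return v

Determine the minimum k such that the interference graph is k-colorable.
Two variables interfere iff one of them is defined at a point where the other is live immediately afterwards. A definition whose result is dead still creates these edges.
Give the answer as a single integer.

Answer: 4

Working:
Per-block:
  L0: def={j,n,s} ue=∅
  L1: def={v} ue=∅
  L2: def={j,p,v} ue=∅
  L3: def={e,s,v} ue=∅
  L4: def={e,j} ue={n}
  L5: def={s,v} ue={v}
  L6: def={j,p} ue={n}
  L7: def={e} ue={n,v}
  L8: def={v} ue={s}

Live sets:
  live L0: ∅→{n}
  live L1: {n}→{n,v}
  live L2: {n}→{n}
  live L3: {n}→{n,v}
  live L4: {n,v}→{n,v}
  live L5: {v}→{s}
  live L6: {n}→∅
  live L7: {n,v}→∅
  live L8: {s}→∅

Interfere edges:
  e↔{n,v}
  j↔{n,p,s,v}
  n↔{e,j,p,s,v}
  p↔{j,n}
  s↔{j,n,v}
  v↔{e,j,n,s}

Chromatic number:
  lower bound: {j,n,s,v} mutually conflict ⇒ χ ≥ 4
  4-colouring: c0={n}  c1={e,j}  c2={p,v}  c3={s}
  χ = 4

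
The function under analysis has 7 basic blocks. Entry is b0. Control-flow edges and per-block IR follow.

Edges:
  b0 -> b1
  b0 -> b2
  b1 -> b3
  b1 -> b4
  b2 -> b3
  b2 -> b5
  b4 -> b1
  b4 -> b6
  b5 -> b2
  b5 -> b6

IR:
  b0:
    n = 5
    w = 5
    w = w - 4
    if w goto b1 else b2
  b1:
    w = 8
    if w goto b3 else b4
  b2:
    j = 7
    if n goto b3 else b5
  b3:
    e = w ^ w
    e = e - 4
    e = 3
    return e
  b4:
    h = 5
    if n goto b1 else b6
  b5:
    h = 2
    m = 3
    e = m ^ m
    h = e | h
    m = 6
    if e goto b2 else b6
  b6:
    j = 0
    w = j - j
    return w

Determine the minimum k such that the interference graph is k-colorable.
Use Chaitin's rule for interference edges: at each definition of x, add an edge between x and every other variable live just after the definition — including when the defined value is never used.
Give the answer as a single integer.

Answer: 5

Analysis:
Block summaries:
  b0 def {n,w} use ∅
  b1 def {w} use ∅
  b2 def {j} use {n}
  b3 def {e} use {w}
  b4 def {h} use {n}
  b5 def {e,h,m} use ∅
  b6 def {j,w} use ∅

Backward fixpoint:
  b0 li=∅ lo={n,w}
  b1 li={n} lo={n,w}
  b2 li={n,w} lo={n,w}
  b3 li={w} lo=∅
  b4 li={n} lo={n}
  b5 li={n,w} lo={n,w}
  b6 li=∅ lo=∅

Interference:
  e — {h,m,n,w}
  h — {e,m,n,w}
  j — {n,w}
  m — {e,h,n,w}
  n — {e,h,j,m,w}
  w — {e,h,j,m,n}

Chromatic number:
  {e,h,m,n,w} pairwise interfere (5-clique) ⇒ χ ≥ 5
  5-colouring: c0={n}  c1={w}  c2={e,j}  c3={h}  c4={m}
  χ = 5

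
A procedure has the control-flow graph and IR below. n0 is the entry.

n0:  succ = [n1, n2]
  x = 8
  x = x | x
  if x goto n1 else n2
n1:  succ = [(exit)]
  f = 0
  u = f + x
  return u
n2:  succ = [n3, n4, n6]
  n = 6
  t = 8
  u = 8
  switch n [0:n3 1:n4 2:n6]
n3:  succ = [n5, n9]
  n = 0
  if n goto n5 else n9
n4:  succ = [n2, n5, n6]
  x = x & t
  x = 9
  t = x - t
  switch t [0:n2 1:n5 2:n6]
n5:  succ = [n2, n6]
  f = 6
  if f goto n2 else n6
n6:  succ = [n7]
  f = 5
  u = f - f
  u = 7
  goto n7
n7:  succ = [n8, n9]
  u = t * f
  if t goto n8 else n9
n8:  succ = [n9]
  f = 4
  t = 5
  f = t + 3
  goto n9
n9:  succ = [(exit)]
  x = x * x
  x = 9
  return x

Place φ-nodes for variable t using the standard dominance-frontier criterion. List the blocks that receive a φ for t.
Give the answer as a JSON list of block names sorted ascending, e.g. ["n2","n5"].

Answer: ["n2", "n5", "n6", "n9"]

Working:
idom tree: n1←n0 n2←n0 n3←n2 n4←n2 n5←n2 n6←n2 n7←n6 n8←n7 n9←n2
Dom at joins:
  n2: preds {n0,n4,n5}: {n0} ∩ {n0,n2,n4} ∩ {n0,n2,n5} = {n0}; idom=n0
  n5: preds {n3,n4}: {n0,n2,n3} ∩ {n0,n2,n4} = {n0,n2}; idom=n2
  n6: preds {n2,n4,n5}: {n0,n2} ∩ {n0,n2,n4} ∩ {n0,n2,n5} = {n0,n2}; idom=n2
  n9: preds {n3,n7,n8}: {n0,n2,n3} ∩ {n0,n2,n6,n7} ∩ {n0,n2,n6,n7,n8} = {n0,n2}; idom=n2

DF derivation:
  join n2 pred n0: · stop@n0
  join n2 pred n4: n4→n2 stop@n0
  join n2 pred n5: n5→n2 stop@n0
  join n5 pred n3: n3 stop@n2
  join n5 pred n4: n4 stop@n2
  join n6 pred n2: · stop@n2
  join n6 pred n4: n4 stop@n2
  join n6 pred n5: n5 stop@n2
  join n9 pred n3: n3 stop@n2
  join n9 pred n7: n7→n6 stop@n2
  join n9 pred n8: n8→n7→n6 stop@n2
  n0 → ∅
  n1 → ∅
  n2 → {n2}
  n3 → {n5,n9}
  n4 → {n2,n5,n6}
  n5 → {n2,n6}
  n6 → {n9}
  n7 → {n9}
  n8 → {n9}
  n9 → ∅

φ for t: defs {n2,n4,n8}
  DF⁺ = {n2,n5,n6,n9}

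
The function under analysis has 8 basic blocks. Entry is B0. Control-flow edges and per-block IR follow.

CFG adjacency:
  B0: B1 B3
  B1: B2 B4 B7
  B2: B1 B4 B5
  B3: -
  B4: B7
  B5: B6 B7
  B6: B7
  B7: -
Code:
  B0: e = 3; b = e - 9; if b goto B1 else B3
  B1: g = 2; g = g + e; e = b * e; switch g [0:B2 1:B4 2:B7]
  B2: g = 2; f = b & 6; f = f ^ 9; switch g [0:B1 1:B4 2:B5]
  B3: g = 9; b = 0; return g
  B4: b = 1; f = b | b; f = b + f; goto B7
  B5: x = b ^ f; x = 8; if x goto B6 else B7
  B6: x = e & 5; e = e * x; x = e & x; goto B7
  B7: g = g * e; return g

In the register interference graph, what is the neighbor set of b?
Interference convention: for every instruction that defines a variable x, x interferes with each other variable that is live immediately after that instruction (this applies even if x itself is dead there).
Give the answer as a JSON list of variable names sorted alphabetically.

Answer: ["e", "f", "g"]

Analysis:
Per-block:
  B0 def {b,e} use ∅
  B1 def {e,g} use {b,e}
  B2 def {f,g} use {b}
  B3 def {b,g} use ∅
  B4 def {b,f} use ∅
  B5 def {x} use {b,f}
  B6 def {e,x} use {e}
  B7 def {g} use {e,g}

Liveness:
  B0 li=∅ lo={b,e}
  B1 li={b,e} lo={b,e,g}
  B2 li={b,e} lo={b,e,f,g}
  B3 li=∅ lo=∅
  B4 li={e,g} lo={e,g}
  B5 li={b,e,f,g} lo={e,g}
  B6 li={e,g} lo={e,g}
  B7 li={e,g} lo=∅

Interference:
  b↔{e,f,g}
  e↔{b,f,g,x}
  f↔{b,e,g}
  g↔{b,e,f,x}
  x↔{e,g}

N(b) = ["e", "f", "g"]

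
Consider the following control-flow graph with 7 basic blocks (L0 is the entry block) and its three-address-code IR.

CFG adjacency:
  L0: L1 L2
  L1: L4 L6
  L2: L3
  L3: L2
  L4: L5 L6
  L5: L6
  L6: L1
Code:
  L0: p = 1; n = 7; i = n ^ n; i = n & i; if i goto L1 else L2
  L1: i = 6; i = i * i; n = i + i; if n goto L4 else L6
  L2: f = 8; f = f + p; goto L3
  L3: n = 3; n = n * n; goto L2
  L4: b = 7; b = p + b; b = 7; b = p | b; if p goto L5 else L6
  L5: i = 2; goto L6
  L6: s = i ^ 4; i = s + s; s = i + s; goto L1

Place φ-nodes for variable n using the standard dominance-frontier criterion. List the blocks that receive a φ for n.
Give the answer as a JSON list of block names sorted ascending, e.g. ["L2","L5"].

Answer: ["L1", "L2"]

Analysis:
idom tree: L1←L0 L2←L0 L3←L2 L4←L1 L5←L4 L6←L1
Join-block Dom:
  L1: preds {L0,L6}: {L0} ∩ {L0,L1,L6} = {L0}; idom=L0
  L2: preds {L0,L3}: {L0} ∩ {L0,L2,L3} = {L0}; idom=L0
  L6: preds {L1,L4,L5}: {L0,L1} ∩ {L0,L1,L4} ∩ {L0,L1,L4,L5} = {L0,L1}; idom=L1

DF walk-up:
  join L1 pred L0: · stop@L0
  join L1 pred L6: L6→L1 stop@L0
  join L2 pred L0: · stop@L0
  join L2 pred L3: L3→L2 stop@L0
  join L6 pred L1: · stop@L1
  join L6 pred L4: L4 stop@L1
  join L6 pred L5: L5→L4 stop@L1
  L0: DF=∅
  L1: DF={L1}
  L2: DF={L2}
  L3: DF={L2}
  L4: DF={L6}
  L5: DF={L6}
  L6: DF={L1}

φ for n: defs {L0,L1,L3}
  DF⁺ = {L1,L2}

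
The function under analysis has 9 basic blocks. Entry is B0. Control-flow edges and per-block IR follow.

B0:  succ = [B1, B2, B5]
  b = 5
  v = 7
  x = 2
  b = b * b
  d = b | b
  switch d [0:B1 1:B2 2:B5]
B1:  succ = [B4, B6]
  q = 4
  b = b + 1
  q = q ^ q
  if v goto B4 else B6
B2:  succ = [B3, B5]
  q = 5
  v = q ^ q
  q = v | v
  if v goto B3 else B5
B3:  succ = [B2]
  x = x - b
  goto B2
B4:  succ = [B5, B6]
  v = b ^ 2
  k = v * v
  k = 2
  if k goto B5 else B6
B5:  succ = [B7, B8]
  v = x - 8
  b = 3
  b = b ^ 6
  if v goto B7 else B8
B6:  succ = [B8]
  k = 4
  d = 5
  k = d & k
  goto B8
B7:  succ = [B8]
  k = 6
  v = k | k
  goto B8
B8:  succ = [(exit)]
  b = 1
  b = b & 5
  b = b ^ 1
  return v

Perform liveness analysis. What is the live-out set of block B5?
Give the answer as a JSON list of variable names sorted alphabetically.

Block summaries:
  B0: def={b,d,v,x} ue=∅
  B1: def={b,q} ue={b,v}
  B2: def={q,v} ue=∅
  B3: def={x} ue={b,x}
  B4: def={k,v} ue={b}
  B5: def={b,v} ue={x}
  B6: def={d,k} ue=∅
  B7: def={k,v} ue=∅
  B8: def={b} ue={v}

Live sets:
  B0 li=∅ lo={b,v,x}
  B1 li={b,v,x} lo={b,v,x}
  B2 li={b,x} lo={b,x}
  B3 li={b,x} lo={b,x}
  B4 li={b,x} lo={v,x}
  B5 li={x} lo={v}
  B6 li={v} lo={v}
  B7 li=∅ lo={v}
  B8 li={v} lo=∅

live-out(B5) = ["v"]

Answer: ["v"]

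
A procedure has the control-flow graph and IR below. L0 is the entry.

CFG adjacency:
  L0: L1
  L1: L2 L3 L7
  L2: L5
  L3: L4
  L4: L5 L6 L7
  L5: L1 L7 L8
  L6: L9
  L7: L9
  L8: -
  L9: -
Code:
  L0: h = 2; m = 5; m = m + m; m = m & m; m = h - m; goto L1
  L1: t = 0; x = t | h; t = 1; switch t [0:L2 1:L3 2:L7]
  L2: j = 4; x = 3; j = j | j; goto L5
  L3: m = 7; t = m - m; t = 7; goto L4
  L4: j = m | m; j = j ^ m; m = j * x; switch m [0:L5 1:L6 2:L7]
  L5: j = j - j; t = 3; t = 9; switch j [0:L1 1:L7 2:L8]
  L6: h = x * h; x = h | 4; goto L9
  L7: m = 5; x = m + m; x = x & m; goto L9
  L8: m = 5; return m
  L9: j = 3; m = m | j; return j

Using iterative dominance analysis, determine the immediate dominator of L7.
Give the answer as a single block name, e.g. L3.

idom tree: L1←L0 L2←L1 L3←L1 L4←L3 L5←L1 L6←L4 L7←L1 L8←L5 L9←L1
Dom at joins:
  L1: preds {L0,L5}: {L0} ∩ {L0,L1,L5} = {L0}; idom=L0
  L5: preds {L2,L4}: {L0,L1,L2} ∩ {L0,L1,L3,L4} = {L0,L1}; idom=L1
  L7: preds {L1,L4,L5}: {L0,L1} ∩ {L0,L1,L3,L4} ∩ {L0,L1,L5} = {L0,L1}; idom=L1
  L9: preds {L6,L7}: {L0,L1,L3,L4,L6} ∩ {L0,L1,L7} = {L0,L1}; idom=L1

idom(L7) = L1

Answer: L1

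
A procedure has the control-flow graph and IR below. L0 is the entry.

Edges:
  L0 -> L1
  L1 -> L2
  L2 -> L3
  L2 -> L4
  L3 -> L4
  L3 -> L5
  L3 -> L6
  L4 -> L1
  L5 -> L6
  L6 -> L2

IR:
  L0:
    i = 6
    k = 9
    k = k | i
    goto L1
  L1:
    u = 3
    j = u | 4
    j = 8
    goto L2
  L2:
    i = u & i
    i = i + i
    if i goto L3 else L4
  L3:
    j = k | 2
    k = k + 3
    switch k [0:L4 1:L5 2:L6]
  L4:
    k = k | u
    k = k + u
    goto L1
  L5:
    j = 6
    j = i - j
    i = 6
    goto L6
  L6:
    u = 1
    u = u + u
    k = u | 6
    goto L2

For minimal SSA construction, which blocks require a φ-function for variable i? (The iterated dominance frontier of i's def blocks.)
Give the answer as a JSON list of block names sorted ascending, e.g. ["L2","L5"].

idom tree: L1←L0 L2←L1 L3←L2 L4←L2 L5←L3 L6←L3
Join-block Dom:
  L1: preds {L0,L4}: {L0} ∩ {L0,L1,L2,L4} = {L0}; idom=L0
  L2: preds {L1,L6}: {L0,L1} ∩ {L0,L1,L2,L3,L6} = {L0,L1}; idom=L1
  L4: preds {L2,L3}: {L0,L1,L2} ∩ {L0,L1,L2,L3} = {L0,L1,L2}; idom=L2
  L6: preds {L3,L5}: {L0,L1,L2,L3} ∩ {L0,L1,L2,L3,L5} = {L0,L1,L2,L3}; idom=L3

DF walk-up:
  L1←L0: walk · to L0
  L1←L4: walk L4→L2→L1 to L0
  L2←L1: walk · to L1
  L2←L6: walk L6→L3→L2 to L1
  L4←L2: walk · to L2
  L4←L3: walk L3 to L2
  L6←L3: walk · to L3
  L6←L5: walk L5 to L3
  DF(L0)=∅
  DF(L1)={L1}
  DF(L2)={L1,L2}
  DF(L3)={L2,L4}
  DF(L4)={L1}
  DF(L5)={L6}
  DF(L6)={L2}

φ for i: defs {L0,L2,L5}
  DF⁺ = {L1,L2,L6}

Answer: ["L1", "L2", "L6"]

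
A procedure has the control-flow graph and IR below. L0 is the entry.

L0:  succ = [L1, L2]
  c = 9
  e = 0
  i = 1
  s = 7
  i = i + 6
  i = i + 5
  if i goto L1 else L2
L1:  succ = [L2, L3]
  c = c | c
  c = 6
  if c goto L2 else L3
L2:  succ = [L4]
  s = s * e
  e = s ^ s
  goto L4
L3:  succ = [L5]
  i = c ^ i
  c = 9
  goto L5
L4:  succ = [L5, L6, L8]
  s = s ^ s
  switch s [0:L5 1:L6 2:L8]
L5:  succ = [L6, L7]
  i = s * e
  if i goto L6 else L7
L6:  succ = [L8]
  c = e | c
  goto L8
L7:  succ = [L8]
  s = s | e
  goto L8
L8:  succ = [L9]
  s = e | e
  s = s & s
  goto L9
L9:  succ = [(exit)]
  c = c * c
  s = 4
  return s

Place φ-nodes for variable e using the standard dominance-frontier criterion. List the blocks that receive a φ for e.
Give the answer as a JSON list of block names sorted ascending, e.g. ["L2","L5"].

idom tree: L1←L0 L2←L0 L3←L1 L4←L2 L5←L0 L6←L0 L7←L5 L8←L0 L9←L8
Join-block Dom:
  L2: preds {L0,L1}: {L0} ∩ {L0,L1} = {L0}; idom=L0
  L5: preds {L3,L4}: {L0,L1,L3} ∩ {L0,L2,L4} = {L0}; idom=L0
  L6: preds {L4,L5}: {L0,L2,L4} ∩ {L0,L5} = {L0}; idom=L0
  L8: preds {L4,L6,L7}: {L0,L2,L4} ∩ {L0,L6} ∩ {L0,L5,L7} = {L0}; idom=L0

Frontier:
  L2←L0: walk · to L0
  L2←L1: walk L1 to L0
  L5←L3: walk L3→L1 to L0
  L5←L4: walk L4→L2 to L0
  L6←L4: walk L4→L2 to L0
  L6←L5: walk L5 to L0
  L8←L4: walk L4→L2 to L0
  L8←L6: walk L6 to L0
  L8←L7: walk L7→L5 to L0
  L0 → ∅
  L1 → {L2,L5}
  L2 → {L5,L6,L8}
  L3 → {L5}
  L4 → {L5,L6,L8}
  L5 → {L6,L8}
  L6 → {L8}
  L7 → {L8}
  L8 → ∅
  L9 → ∅

φ for e: defs {L0,L2}
  DF⁺ = {L5,L6,L8}

Answer: ["L5", "L6", "L8"]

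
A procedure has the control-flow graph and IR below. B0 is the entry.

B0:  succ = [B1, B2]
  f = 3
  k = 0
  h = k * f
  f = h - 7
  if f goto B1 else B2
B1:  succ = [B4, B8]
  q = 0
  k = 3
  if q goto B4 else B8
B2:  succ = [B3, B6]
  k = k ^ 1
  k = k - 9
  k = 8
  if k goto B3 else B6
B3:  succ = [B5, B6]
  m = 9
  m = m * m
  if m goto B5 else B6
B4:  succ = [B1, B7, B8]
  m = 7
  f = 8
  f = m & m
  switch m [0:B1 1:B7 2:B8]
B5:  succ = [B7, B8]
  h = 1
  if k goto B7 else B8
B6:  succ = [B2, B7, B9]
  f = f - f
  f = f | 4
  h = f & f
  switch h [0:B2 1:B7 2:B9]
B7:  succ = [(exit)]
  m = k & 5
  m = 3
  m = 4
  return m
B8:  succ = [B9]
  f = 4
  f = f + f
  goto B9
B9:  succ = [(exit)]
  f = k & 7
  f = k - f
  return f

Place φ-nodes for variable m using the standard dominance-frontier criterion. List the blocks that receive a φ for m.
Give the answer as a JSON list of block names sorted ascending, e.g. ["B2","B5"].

idom tree: B1←B0 B2←B0 B3←B2 B4←B1 B5←B3 B6←B2 B7←B0 B8←B0 B9←B0
Dom at joins:
  B1: preds {B0,B4}: {B0} ∩ {B0,B1,B4} = {B0}; idom=B0
  B2: preds {B0,B6}: {B0} ∩ {B0,B2,B6} = {B0}; idom=B0
  B6: preds {B2,B3}: {B0,B2} ∩ {B0,B2,B3} = {B0,B2}; idom=B2
  B7: preds {B4,B5,B6}: {B0,B1,B4} ∩ {B0,B2,B3,B5} ∩ {B0,B2,B6} = {B0}; idom=B0
  B8: preds {B1,B4,B5}: {B0,B1} ∩ {B0,B1,B4} ∩ {B0,B2,B3,B5} = {B0}; idom=B0
  B9: preds {B6,B8}: {B0,B2,B6} ∩ {B0,B8} = {B0}; idom=B0

Frontier:
  join B1 pred B0: · stop@B0
  join B1 pred B4: B4→B1 stop@B0
  join B2 pred B0: · stop@B0
  join B2 pred B6: B6→B2 stop@B0
  join B6 pred B2: · stop@B2
  join B6 pred B3: B3 stop@B2
  join B7 pred B4: B4→B1 stop@B0
  join B7 pred B5: B5→B3→B2 stop@B0
  join B7 pred B6: B6→B2 stop@B0
  join B8 pred B1: B1 stop@B0
  join B8 pred B4: B4→B1 stop@B0
  join B8 pred B5: B5→B3→B2 stop@B0
  join B9 pred B6: B6→B2 stop@B0
  join B9 pred B8: B8 stop@B0
  B0: DF=∅
  B1: DF={B1,B7,B8}
  B2: DF={B2,B7,B8,B9}
  B3: DF={B6,B7,B8}
  B4: DF={B1,B7,B8}
  B5: DF={B7,B8}
  B6: DF={B2,B7,B9}
  B7: DF=∅
  B8: DF={B9}
  B9: DF=∅

φ for m: defs {B3,B4,B7}
  DF⁺ = {B1,B2,B6,B7,B8,B9}

Answer: ["B1", "B2", "B6", "B7", "B8", "B9"]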